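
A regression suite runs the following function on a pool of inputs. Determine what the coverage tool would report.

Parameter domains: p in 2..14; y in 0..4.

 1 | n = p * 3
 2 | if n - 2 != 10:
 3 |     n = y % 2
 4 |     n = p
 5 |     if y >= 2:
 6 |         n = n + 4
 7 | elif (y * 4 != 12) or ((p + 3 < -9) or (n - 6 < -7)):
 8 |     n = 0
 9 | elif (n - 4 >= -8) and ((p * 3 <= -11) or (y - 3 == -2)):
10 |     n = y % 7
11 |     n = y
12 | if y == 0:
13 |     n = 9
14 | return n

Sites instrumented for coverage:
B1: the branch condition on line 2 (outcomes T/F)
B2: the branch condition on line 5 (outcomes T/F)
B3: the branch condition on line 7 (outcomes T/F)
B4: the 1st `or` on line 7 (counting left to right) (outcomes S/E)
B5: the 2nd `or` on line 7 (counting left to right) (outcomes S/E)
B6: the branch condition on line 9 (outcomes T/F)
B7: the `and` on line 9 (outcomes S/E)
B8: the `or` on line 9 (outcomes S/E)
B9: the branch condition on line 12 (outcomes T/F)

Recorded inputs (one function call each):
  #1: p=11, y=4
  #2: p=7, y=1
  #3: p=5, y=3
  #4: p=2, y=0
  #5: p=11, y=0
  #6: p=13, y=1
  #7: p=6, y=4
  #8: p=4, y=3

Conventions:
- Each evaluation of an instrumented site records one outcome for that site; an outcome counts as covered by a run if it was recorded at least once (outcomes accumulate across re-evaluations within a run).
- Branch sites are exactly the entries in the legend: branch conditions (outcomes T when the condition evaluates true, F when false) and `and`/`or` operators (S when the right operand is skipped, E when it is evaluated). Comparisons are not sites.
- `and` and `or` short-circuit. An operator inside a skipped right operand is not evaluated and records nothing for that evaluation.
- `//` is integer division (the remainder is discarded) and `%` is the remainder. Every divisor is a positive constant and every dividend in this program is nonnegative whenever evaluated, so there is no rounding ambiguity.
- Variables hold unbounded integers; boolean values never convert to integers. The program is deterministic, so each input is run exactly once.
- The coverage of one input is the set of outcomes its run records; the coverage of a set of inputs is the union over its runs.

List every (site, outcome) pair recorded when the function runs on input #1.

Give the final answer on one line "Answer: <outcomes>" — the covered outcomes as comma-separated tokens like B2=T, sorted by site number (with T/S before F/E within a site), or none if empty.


Tracing the run of input #1 (p=11, y=4):
  B1->T, B2->T, B9->F
collecting distinct outcomes: B1=T, B2=T, B9=F
Answer: B1=T, B2=T, B9=F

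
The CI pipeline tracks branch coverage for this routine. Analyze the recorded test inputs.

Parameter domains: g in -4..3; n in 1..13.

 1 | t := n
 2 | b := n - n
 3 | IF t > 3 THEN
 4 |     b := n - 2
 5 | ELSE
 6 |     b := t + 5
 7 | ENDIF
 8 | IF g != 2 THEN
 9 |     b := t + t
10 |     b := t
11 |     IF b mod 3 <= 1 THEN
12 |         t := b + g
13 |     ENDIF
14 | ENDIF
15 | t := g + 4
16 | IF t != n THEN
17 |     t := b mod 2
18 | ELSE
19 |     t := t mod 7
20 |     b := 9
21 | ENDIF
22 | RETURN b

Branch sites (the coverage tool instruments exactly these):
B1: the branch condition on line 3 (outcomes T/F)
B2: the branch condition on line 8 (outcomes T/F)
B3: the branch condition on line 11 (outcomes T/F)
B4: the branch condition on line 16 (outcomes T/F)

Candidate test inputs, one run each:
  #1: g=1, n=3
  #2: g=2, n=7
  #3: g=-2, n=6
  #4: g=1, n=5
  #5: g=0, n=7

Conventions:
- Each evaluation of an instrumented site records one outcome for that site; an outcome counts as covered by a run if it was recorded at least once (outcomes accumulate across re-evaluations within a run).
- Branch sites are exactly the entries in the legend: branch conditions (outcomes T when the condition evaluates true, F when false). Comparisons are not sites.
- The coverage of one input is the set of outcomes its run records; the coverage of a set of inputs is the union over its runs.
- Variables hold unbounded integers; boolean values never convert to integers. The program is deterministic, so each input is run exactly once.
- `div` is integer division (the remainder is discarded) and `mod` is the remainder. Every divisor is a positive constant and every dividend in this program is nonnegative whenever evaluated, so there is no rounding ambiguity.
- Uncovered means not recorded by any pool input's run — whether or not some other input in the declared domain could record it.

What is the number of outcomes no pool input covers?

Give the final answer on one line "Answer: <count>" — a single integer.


run #1 (g=1, n=3) records B1=F, B2=T, B3=T, B4=T
run #2 (g=2, n=7) records B1=T, B2=F, B4=T
run #3 (g=-2, n=6) records B1=T, B2=T, B3=T, B4=T
run #4 (g=1, n=5) records B1=T, B2=T, B3=F, B4=F
run #5 (g=0, n=7) records B1=T, B2=T, B3=T, B4=T
union over the pool: B1=T, B1=F, B2=T, B2=F, B3=T, B3=F, B4=T, B4=F
uncovered (0 of 8): none
Answer: 0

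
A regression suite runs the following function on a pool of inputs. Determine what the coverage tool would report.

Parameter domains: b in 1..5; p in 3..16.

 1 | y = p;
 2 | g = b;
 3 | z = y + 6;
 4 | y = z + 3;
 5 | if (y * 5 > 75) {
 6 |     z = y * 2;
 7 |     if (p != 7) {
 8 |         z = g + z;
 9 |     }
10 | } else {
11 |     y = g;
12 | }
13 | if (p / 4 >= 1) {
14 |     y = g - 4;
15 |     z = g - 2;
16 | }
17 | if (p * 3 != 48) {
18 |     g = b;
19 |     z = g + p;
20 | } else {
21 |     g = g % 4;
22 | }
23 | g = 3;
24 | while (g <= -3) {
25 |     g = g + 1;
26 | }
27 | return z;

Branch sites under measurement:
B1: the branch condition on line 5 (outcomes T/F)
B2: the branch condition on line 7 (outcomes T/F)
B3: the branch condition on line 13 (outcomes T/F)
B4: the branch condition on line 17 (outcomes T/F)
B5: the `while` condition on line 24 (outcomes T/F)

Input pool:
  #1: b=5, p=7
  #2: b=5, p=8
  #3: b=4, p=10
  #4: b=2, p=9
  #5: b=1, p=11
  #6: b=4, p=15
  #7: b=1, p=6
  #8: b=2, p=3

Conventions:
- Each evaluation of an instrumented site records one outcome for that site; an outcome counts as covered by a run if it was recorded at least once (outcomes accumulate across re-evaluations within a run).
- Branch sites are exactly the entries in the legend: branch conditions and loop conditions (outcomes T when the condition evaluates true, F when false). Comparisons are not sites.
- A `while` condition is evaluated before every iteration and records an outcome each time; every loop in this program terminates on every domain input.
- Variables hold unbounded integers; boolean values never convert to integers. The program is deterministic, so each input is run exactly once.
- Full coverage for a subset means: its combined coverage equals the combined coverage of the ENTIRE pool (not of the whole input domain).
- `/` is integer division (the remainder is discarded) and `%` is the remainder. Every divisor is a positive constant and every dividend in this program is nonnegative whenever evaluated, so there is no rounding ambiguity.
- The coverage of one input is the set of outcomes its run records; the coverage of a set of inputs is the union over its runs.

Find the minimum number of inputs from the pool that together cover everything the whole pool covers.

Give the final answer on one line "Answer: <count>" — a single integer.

input #1 (b=5, p=7): covers B1=T, B2=F, B3=T, B4=T, B5=F
input #2 (b=5, p=8): covers B1=T, B2=T, B3=T, B4=T, B5=F
input #3 (b=4, p=10): covers B1=T, B2=T, B3=T, B4=T, B5=F
input #4 (b=2, p=9): covers B1=T, B2=T, B3=T, B4=T, B5=F
input #5 (b=1, p=11): covers B1=T, B2=T, B3=T, B4=T, B5=F
input #6 (b=4, p=15): covers B1=T, B2=T, B3=T, B4=T, B5=F
input #7 (b=1, p=6): covers B1=F, B3=T, B4=T, B5=F
input #8 (b=2, p=3): covers B1=F, B3=F, B4=T, B5=F
union over all inputs: B1=T, B1=F, B2=T, B2=F, B3=T, B3=F, B4=T, B5=F (8 outcomes)
every size-1 subset falls short of the 8 outcomes (best: 5/8)
every size-2 subset falls short of the 8 outcomes (best: 7/8)
inputs {1, 2, 8} (size 3) cover everything; no size-3 subset with a lexicographically smaller index list covers all 8

Answer: 3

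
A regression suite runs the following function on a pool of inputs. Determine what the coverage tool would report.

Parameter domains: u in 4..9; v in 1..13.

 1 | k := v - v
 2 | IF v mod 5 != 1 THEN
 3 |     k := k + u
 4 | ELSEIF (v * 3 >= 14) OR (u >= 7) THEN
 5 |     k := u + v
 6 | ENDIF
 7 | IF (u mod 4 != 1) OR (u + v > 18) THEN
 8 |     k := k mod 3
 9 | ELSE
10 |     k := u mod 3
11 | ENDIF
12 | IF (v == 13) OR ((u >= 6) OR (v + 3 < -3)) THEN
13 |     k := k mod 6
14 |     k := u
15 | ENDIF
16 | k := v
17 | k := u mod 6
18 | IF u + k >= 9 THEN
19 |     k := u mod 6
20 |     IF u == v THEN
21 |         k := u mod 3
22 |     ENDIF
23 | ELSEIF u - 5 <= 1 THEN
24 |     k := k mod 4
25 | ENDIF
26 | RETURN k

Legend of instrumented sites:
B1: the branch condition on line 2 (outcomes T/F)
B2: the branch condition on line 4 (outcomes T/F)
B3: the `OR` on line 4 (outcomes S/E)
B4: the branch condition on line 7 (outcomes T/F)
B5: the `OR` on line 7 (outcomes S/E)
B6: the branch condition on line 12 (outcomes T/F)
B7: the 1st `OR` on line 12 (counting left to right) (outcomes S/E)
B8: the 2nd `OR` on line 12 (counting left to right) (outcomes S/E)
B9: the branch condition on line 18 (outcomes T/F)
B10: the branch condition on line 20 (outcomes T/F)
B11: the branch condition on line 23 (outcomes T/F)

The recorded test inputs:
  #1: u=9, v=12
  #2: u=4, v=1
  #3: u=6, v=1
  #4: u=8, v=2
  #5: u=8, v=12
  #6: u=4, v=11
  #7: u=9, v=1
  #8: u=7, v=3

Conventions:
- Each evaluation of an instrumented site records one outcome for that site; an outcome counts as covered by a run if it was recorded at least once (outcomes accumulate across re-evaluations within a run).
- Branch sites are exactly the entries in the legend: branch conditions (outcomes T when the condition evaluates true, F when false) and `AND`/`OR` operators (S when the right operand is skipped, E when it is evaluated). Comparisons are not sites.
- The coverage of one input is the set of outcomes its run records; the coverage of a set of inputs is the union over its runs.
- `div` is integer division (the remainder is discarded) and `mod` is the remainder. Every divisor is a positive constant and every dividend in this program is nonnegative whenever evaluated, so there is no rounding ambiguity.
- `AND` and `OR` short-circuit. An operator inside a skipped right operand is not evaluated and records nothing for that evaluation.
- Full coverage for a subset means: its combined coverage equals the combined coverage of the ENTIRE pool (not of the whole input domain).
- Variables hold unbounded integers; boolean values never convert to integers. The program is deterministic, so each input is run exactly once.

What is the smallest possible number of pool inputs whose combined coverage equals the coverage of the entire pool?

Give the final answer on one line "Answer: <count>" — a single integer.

input #1 (u=9, v=12): events B1->T, B5->E, B4->T, B7->E, B8->S, B6->T, B9->T, B10->F; covers B1=T, B4=T, B5=E, B6=T, B7=E, B8=S, B9=T, B10=F
input #2 (u=4, v=1): events B1->F, B3->E, B2->F, B5->S, B4->T, B7->E, B8->E, B6->F, B9->F, B11->T; covers B1=F, B2=F, B3=E, B4=T, B5=S, B6=F, B7=E, B8=E, B9=F, B11=T
input #3 (u=6, v=1): events B1->F, B3->E, B2->F, B5->S, B4->T, B7->E, B8->S, B6->T, B9->F, B11->T; covers B1=F, B2=F, B3=E, B4=T, B5=S, B6=T, B7=E, B8=S, B9=F, B11=T
input #4 (u=8, v=2): events B1->T, B5->S, B4->T, B7->E, B8->S, B6->T, B9->T, B10->F; covers B1=T, B4=T, B5=S, B6=T, B7=E, B8=S, B9=T, B10=F
input #5 (u=8, v=12): events B1->T, B5->S, B4->T, B7->E, B8->S, B6->T, B9->T, B10->F; covers B1=T, B4=T, B5=S, B6=T, B7=E, B8=S, B9=T, B10=F
input #6 (u=4, v=11): events B1->F, B3->S, B2->T, B5->S, B4->T, B7->E, B8->E, B6->F, B9->F, B11->T; covers B1=F, B2=T, B3=S, B4=T, B5=S, B6=F, B7=E, B8=E, B9=F, B11=T
input #7 (u=9, v=1): events B1->F, B3->E, B2->T, B5->E, B4->F, B7->E, B8->S, B6->T, B9->T, B10->F; covers B1=F, B2=T, B3=E, B4=F, B5=E, B6=T, B7=E, B8=S, B9=T, B10=F
input #8 (u=7, v=3): events B1->T, B5->S, B4->T, B7->E, B8->S, B6->T, B9->F, B11->F; covers B1=T, B4=T, B5=S, B6=T, B7=E, B8=S, B9=F, B11=F
pool-wide coverage (20 outcomes): B1=T, B1=F, B2=T, B2=F, B3=S, B3=E, B4=T, B4=F, B5=S, B5=E, B6=T, B6=F, B7=E, B8=S, B8=E, B9=T, B9=F, B10=F, B11=T, B11=F
checked all size-1 subsets: none covers 20 outcomes (max 10/20)
checked all size-2 subsets: none covers 20 outcomes (max 17/20)
checked all size-3 subsets: none covers 20 outcomes (max 19/20)
at size 4, {2, 6, 7, 8} reaches all 20 outcomes; every lexicographically earlier size-4 subset fails

Answer: 4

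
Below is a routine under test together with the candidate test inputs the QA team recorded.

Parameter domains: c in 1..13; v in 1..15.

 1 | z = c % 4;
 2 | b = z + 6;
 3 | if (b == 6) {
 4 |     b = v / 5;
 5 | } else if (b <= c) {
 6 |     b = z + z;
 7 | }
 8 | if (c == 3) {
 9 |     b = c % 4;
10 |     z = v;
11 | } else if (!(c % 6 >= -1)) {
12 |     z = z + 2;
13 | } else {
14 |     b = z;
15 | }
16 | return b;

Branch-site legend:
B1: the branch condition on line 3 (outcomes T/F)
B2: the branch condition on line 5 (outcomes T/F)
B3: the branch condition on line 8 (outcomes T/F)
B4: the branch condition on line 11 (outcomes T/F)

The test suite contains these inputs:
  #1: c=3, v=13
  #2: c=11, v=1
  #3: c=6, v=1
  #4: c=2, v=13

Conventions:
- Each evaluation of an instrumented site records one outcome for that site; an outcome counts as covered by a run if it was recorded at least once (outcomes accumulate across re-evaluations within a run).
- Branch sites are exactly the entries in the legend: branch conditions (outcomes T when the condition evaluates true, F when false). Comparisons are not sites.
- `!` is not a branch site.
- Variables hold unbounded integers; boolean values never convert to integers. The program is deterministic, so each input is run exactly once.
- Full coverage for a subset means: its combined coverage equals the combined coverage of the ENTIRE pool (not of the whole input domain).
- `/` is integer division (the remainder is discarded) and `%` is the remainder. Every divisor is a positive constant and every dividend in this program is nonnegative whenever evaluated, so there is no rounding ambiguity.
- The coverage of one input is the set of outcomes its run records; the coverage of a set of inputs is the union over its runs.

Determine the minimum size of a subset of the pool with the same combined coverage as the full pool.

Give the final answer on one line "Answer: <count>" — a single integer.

input #1, c=3, v=13: events B1->F, B2->F, B3->T; outcomes B1=F, B2=F, B3=T
input #2, c=11, v=1: events B1->F, B2->T, B3->F, B4->F; outcomes B1=F, B2=T, B3=F, B4=F
input #3, c=6, v=1: events B1->F, B2->F, B3->F, B4->F; outcomes B1=F, B2=F, B3=F, B4=F
input #4, c=2, v=13: events B1->F, B2->F, B3->F, B4->F; outcomes B1=F, B2=F, B3=F, B4=F
together the pool reaches 6 outcomes: B1=F, B2=T, B2=F, B3=T, B3=F, B4=F
no size-1 subset reaches all 6 outcomes (best union: 4/6)
inputs {1, 2} (size 2) cover everything; no size-2 subset with a lexicographically smaller index list covers all 6

Answer: 2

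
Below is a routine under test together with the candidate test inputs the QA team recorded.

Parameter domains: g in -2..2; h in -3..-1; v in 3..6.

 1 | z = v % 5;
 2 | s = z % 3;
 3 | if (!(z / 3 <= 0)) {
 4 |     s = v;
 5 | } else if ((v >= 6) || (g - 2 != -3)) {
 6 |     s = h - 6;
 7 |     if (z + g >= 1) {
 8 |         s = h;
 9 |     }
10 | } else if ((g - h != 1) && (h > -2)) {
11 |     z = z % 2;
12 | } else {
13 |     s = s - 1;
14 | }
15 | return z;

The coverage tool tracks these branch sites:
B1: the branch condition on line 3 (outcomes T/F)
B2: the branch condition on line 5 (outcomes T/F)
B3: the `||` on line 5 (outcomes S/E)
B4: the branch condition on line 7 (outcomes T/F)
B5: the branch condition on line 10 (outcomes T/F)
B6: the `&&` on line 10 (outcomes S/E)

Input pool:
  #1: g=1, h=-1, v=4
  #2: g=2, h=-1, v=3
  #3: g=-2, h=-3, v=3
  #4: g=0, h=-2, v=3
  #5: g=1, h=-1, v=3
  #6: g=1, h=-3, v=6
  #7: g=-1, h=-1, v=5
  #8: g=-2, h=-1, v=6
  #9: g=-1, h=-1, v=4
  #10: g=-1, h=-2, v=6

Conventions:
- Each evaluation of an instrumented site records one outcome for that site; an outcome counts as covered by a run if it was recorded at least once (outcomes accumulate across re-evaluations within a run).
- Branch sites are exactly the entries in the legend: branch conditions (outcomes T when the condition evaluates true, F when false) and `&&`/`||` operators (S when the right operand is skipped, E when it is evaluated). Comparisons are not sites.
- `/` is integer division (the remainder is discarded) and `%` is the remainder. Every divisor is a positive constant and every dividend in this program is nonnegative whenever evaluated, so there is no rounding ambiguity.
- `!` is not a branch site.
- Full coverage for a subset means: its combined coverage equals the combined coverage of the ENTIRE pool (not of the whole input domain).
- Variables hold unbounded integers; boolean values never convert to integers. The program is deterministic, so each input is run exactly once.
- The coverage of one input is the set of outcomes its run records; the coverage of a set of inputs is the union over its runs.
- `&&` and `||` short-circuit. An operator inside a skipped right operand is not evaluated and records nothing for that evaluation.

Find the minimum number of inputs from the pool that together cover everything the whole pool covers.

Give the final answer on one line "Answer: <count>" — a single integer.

#1 (g=1, h=-1, v=4) -> B1->T; covered: B1=T
#2 (g=2, h=-1, v=3) -> B1->T; covered: B1=T
#3 (g=-2, h=-3, v=3) -> B1->T; covered: B1=T
#4 (g=0, h=-2, v=3) -> B1->T; covered: B1=T
#5 (g=1, h=-1, v=3) -> B1->T; covered: B1=T
#6 (g=1, h=-3, v=6) -> B1->F, B3->S, B2->T, B4->T; covered: B1=F, B2=T, B3=S, B4=T
#7 (g=-1, h=-1, v=5) -> B1->F, B3->E, B2->F, B6->E, B5->T; covered: B1=F, B2=F, B3=E, B5=T, B6=E
#8 (g=-2, h=-1, v=6) -> B1->F, B3->S, B2->T, B4->F; covered: B1=F, B2=T, B3=S, B4=F
#9 (g=-1, h=-1, v=4) -> B1->T; covered: B1=T
#10 (g=-1, h=-2, v=6) -> B1->F, B3->S, B2->T, B4->F; covered: B1=F, B2=T, B3=S, B4=F
union over all inputs: B1=T, B1=F, B2=T, B2=F, B3=S, B3=E, B4=T, B4=F, B5=T, B6=E (10 outcomes)
every size-1 subset falls short of the 10 outcomes (best: 5/10)
every size-2 subset falls short of the 10 outcomes (best: 8/10)
every size-3 subset falls short of the 10 outcomes (best: 9/10)
at size 4, {1, 6, 7, 8} reaches all 10 outcomes; every lexicographically earlier size-4 subset fails

Answer: 4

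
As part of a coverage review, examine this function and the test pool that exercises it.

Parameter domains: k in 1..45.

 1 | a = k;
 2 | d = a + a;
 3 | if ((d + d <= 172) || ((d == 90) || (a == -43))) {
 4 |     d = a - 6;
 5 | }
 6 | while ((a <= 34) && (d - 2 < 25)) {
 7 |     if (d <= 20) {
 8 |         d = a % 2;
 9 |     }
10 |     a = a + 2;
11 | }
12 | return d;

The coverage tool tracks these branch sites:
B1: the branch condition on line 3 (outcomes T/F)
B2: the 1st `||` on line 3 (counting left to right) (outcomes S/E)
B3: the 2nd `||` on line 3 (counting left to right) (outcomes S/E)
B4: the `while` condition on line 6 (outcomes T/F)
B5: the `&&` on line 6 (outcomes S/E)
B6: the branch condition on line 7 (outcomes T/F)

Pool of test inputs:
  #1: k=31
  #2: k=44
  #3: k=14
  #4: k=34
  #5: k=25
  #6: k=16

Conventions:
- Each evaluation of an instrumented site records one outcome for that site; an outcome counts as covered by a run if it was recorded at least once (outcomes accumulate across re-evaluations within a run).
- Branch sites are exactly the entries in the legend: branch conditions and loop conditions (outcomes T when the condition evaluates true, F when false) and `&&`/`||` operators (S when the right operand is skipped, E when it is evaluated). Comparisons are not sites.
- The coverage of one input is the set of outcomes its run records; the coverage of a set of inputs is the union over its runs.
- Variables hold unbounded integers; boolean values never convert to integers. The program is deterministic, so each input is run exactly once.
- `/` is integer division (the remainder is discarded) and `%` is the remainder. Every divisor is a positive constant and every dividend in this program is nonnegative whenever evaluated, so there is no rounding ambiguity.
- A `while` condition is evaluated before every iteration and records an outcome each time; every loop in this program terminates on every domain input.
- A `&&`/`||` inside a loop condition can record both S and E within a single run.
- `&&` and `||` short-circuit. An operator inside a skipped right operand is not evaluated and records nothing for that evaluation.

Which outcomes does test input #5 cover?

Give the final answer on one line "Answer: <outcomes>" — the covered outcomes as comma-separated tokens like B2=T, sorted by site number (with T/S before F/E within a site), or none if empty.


Running input #5 (k=25), event by event:
  B2->S, B1->T, B5->E, B4->T, B6->T, B5->E, B4->T, B6->T, B5->E, B4->T
  B6->T, B5->E, B4->T, B6->T, B5->E, B4->T, B6->T, B5->S, B4->F
distinct outcomes covered: B1=T, B2=S, B4=T, B4=F, B5=S, B5=E, B6=T
Answer: B1=T, B2=S, B4=T, B4=F, B5=S, B5=E, B6=T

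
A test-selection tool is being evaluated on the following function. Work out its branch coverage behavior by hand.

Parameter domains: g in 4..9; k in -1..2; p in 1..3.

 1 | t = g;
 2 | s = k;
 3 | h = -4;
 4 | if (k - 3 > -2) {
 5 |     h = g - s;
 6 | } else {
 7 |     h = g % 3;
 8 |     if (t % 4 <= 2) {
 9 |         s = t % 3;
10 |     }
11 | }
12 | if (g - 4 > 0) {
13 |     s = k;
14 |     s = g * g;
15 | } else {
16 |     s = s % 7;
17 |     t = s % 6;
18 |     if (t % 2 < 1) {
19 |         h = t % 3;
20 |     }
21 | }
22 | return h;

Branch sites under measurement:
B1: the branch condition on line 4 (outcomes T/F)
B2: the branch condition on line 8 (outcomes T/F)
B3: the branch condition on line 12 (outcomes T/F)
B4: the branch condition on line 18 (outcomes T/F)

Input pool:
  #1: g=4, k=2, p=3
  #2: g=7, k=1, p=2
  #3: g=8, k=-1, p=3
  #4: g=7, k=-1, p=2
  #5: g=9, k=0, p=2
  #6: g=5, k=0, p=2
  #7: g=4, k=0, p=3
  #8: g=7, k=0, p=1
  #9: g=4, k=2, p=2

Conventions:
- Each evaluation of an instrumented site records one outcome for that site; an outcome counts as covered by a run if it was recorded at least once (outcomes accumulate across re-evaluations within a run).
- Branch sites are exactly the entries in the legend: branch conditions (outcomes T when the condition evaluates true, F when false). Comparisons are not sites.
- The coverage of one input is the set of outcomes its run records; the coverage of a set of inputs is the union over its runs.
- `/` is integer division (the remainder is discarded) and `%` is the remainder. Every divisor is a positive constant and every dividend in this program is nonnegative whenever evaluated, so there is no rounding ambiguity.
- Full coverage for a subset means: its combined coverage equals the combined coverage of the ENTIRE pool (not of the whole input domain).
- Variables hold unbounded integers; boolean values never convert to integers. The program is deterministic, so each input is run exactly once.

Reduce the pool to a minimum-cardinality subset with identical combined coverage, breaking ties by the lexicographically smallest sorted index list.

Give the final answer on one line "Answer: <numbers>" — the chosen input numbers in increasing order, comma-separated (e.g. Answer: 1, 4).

#1 (g=4, k=2, p=3) -> B1->T, B3->F, B4->T; covered: B1=T, B3=F, B4=T
#2 (g=7, k=1, p=2) -> B1->F, B2->F, B3->T; covered: B1=F, B2=F, B3=T
#3 (g=8, k=-1, p=3) -> B1->F, B2->T, B3->T; covered: B1=F, B2=T, B3=T
#4 (g=7, k=-1, p=2) -> B1->F, B2->F, B3->T; covered: B1=F, B2=F, B3=T
#5 (g=9, k=0, p=2) -> B1->F, B2->T, B3->T; covered: B1=F, B2=T, B3=T
#6 (g=5, k=0, p=2) -> B1->F, B2->T, B3->T; covered: B1=F, B2=T, B3=T
#7 (g=4, k=0, p=3) -> B1->F, B2->T, B3->F, B4->F; covered: B1=F, B2=T, B3=F, B4=F
#8 (g=7, k=0, p=1) -> B1->F, B2->F, B3->T; covered: B1=F, B2=F, B3=T
#9 (g=4, k=2, p=2) -> B1->T, B3->F, B4->T; covered: B1=T, B3=F, B4=T
union over all inputs: B1=T, B1=F, B2=T, B2=F, B3=T, B3=F, B4=T, B4=F (8 outcomes)
size 1 is not enough: best union over all size-1 subsets is 4/8
size 2 is not enough: best union over all size-2 subsets is 6/8
the canonical winner is {1, 2, 7}: size 3, full 8-outcome coverage, earliest index list among size-3 covers

Answer: 1, 2, 7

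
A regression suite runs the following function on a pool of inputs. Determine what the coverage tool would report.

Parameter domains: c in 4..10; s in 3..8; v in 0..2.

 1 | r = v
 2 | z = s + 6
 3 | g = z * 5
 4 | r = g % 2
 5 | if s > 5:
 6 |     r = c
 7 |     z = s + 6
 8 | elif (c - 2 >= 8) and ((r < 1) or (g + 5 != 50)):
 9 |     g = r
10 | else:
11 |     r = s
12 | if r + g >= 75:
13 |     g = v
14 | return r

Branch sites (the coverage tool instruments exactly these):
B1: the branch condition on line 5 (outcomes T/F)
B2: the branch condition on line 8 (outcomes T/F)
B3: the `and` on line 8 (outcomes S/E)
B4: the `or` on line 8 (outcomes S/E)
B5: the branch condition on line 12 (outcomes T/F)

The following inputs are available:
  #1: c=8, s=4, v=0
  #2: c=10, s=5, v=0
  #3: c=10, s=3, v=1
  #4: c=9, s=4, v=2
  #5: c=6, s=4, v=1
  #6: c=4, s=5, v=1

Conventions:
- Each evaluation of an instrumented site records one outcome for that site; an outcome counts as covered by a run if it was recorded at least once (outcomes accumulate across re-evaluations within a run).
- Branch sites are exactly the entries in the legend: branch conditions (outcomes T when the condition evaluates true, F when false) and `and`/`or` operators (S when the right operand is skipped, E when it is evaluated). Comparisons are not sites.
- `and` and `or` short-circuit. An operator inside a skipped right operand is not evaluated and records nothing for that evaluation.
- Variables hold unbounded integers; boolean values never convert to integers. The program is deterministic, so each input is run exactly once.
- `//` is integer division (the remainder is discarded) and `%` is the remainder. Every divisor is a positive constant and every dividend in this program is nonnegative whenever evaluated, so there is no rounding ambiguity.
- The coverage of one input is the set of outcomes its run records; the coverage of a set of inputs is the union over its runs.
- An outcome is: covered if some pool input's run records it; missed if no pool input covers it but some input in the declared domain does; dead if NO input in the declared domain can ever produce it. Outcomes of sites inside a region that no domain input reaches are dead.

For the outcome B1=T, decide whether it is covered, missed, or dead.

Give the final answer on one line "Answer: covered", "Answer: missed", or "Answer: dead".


no pool input records B1=T
but domain input (c=4, s=6, v=0) does record it -> reachable, so missed
Answer: missed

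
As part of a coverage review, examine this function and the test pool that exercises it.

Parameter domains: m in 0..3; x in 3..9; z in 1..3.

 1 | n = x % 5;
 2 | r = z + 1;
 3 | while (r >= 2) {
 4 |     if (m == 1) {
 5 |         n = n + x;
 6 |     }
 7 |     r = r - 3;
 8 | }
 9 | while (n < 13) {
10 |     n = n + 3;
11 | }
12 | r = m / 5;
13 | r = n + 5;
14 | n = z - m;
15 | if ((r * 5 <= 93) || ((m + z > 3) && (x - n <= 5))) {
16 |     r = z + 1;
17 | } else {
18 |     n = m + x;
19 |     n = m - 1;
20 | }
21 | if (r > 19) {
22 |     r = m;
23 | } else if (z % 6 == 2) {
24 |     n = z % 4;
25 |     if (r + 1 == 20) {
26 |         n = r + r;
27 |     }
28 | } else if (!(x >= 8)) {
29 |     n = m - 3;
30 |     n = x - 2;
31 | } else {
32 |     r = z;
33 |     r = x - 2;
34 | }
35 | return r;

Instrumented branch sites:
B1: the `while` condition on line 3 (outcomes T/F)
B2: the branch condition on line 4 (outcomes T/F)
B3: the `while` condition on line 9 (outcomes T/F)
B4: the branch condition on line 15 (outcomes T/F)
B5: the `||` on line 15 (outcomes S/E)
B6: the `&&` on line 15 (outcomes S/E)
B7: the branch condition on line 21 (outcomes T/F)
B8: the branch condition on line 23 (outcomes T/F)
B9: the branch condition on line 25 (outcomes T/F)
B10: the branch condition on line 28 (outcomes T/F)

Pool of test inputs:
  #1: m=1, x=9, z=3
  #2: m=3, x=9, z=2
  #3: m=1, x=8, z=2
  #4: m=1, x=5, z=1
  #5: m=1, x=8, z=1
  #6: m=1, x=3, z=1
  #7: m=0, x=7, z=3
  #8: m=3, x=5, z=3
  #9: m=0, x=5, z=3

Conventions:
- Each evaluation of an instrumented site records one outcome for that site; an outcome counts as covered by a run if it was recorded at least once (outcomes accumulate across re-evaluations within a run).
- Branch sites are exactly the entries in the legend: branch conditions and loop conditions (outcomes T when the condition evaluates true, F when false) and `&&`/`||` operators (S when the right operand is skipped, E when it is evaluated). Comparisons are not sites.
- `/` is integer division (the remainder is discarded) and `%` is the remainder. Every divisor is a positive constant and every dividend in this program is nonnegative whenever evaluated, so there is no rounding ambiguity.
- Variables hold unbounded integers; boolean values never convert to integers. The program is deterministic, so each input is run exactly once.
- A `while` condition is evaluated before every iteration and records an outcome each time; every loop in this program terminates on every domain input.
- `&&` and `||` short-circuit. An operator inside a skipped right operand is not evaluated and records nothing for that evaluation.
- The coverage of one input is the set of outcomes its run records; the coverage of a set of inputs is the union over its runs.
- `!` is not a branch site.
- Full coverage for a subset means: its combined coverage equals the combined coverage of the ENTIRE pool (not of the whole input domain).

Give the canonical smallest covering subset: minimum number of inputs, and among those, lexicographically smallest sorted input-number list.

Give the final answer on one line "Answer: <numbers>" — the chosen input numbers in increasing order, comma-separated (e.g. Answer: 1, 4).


run #1 (m=1, x=9, z=3) runs B1->T, B2->T, B1->F, B3->F, B5->S, B4->T, B7->F, B8->F, B10->F; records B1=T, B1=F, B2=T, B3=F, B4=T, B5=S, B7=F, B8=F, B10=F
run #2 (m=3, x=9, z=2) runs B1->T, B2->F, B1->F, B3->T, B3->T, B3->T, B3->F, B5->S, B4->T, B7->F, B8->T, B9->F; records B1=T, B1=F, B2=F, B3=T, B3=F, B4=T, B5=S, B7=F, B8=T, B9=F
run #3 (m=1, x=8, z=2) runs B1->T, B2->T, B1->F, B3->T, B3->F, B5->E, B6->S, B4->F, B7->F, B8->T, B9->T; records B1=T, B1=F, B2=T, B3=T, B3=F, B4=F, B5=E, B6=S, B7=F, B8=T, B9=T
run #4 (m=1, x=5, z=1) runs B1->T, B2->T, B1->F, B3->T, B3->T, B3->T, B3->F, B5->E, B6->S, B4->F, B7->F, B8->F, B10->T; records B1=T, B1=F, B2=T, B3=T, B3=F, B4=F, B5=E, B6=S, B7=F, B8=F, B10=T
run #5 (m=1, x=8, z=1) runs B1->T, B2->T, B1->F, B3->T, B3->F, B5->E, B6->S, B4->F, B7->F, B8->F, B10->F; records B1=T, B1=F, B2=T, B3=T, B3=F, B4=F, B5=E, B6=S, B7=F, B8=F, B10=F
run #6 (m=1, x=3, z=1) runs B1->T, B2->T, B1->F, B3->T, B3->T, B3->T, B3->F, B5->E, B6->S, B4->F, B7->T; records B1=T, B1=F, B2=T, B3=T, B3=F, B4=F, B5=E, B6=S, B7=T
run #7 (m=0, x=7, z=3) runs B1->T, B2->F, B1->F, B3->T, B3->T, B3->T, B3->T, B3->F, B5->E, B6->S, B4->F, B7->F, B8->F, B10->T; records B1=T, B1=F, B2=F, B3=T, B3=F, B4=F, B5=E, B6=S, B7=F, B8=F, B10=T
run #8 (m=3, x=5, z=3) runs B1->T, B2->F, B1->F, B3->T, B3->T, B3->T, B3->T, B3->T, B3->F, B5->E, B6->E, B4->T, B7->F, B8->F, ...; records B1=T, B1=F, B2=F, B3=T, B3=F, B4=T, B5=E, B6=E, B7=F, B8=F, B10=T
run #9 (m=0, x=5, z=3) runs B1->T, B2->F, B1->F, B3->T, B3->T, B3->T, B3->T, B3->T, B3->F, B5->E, B6->S, B4->F, B7->T; records B1=T, B1=F, B2=F, B3=T, B3=F, B4=F, B5=E, B6=S, B7=T
together the pool reaches 20 outcomes: B1=T, B1=F, B2=T, B2=F, B3=T, B3=F, B4=T, B4=F, B5=S, B5=E, B6=S, B6=E, B7=T, B7=F, B8=T, B8=F, B9=T, B9=F, B10=T, B10=F
checked all size-1 subsets: none covers 20 outcomes (max 11/20)
checked all size-2 subsets: none covers 20 outcomes (max 16/20)
checked all size-3 subsets: none covers 20 outcomes (max 18/20)
checked all size-4 subsets: none covers 20 outcomes (max 19/20)
at size 5, {1, 2, 3, 6, 8} reaches all 20 outcomes; every lexicographically earlier size-5 subset fails
Answer: 1, 2, 3, 6, 8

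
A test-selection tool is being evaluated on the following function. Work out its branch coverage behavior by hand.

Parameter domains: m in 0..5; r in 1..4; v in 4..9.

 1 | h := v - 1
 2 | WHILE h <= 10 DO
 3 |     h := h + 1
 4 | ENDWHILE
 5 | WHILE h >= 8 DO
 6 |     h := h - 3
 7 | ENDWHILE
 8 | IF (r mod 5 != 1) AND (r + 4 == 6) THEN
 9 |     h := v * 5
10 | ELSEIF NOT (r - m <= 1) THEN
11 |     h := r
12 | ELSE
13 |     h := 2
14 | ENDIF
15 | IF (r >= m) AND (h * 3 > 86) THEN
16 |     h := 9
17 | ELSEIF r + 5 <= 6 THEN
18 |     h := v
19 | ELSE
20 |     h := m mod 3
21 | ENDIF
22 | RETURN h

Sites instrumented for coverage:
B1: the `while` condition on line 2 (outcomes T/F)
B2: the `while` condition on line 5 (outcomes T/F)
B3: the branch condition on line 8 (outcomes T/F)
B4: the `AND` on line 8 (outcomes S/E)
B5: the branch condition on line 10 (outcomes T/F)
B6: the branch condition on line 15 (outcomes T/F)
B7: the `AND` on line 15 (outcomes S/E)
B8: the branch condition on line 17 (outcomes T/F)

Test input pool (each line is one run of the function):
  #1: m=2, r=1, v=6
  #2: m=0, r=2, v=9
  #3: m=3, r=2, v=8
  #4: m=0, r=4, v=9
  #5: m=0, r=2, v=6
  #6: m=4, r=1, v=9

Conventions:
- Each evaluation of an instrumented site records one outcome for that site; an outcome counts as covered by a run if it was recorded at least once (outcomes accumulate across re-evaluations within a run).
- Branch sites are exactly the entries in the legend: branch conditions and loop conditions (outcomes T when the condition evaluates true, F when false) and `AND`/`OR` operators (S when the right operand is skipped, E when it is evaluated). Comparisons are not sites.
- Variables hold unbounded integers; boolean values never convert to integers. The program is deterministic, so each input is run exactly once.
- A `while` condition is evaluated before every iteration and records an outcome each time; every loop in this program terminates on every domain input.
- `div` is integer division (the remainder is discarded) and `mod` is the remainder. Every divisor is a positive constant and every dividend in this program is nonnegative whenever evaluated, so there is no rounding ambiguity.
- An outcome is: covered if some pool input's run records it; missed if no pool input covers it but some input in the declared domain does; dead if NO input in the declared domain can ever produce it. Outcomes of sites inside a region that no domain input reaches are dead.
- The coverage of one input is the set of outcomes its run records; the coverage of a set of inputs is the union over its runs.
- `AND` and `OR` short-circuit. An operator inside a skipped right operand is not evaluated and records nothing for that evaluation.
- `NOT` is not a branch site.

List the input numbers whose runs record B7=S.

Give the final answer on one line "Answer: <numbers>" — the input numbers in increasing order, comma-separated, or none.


input #1 (m=2, r=1, v=6): covers B7=S
input #2 (m=0, r=2, v=9): misses B7=S
input #3 (m=3, r=2, v=8): covers B7=S
input #4 (m=0, r=4, v=9): misses B7=S
input #5 (m=0, r=2, v=6): misses B7=S
input #6 (m=4, r=1, v=9): covers B7=S
Answer: 1, 3, 6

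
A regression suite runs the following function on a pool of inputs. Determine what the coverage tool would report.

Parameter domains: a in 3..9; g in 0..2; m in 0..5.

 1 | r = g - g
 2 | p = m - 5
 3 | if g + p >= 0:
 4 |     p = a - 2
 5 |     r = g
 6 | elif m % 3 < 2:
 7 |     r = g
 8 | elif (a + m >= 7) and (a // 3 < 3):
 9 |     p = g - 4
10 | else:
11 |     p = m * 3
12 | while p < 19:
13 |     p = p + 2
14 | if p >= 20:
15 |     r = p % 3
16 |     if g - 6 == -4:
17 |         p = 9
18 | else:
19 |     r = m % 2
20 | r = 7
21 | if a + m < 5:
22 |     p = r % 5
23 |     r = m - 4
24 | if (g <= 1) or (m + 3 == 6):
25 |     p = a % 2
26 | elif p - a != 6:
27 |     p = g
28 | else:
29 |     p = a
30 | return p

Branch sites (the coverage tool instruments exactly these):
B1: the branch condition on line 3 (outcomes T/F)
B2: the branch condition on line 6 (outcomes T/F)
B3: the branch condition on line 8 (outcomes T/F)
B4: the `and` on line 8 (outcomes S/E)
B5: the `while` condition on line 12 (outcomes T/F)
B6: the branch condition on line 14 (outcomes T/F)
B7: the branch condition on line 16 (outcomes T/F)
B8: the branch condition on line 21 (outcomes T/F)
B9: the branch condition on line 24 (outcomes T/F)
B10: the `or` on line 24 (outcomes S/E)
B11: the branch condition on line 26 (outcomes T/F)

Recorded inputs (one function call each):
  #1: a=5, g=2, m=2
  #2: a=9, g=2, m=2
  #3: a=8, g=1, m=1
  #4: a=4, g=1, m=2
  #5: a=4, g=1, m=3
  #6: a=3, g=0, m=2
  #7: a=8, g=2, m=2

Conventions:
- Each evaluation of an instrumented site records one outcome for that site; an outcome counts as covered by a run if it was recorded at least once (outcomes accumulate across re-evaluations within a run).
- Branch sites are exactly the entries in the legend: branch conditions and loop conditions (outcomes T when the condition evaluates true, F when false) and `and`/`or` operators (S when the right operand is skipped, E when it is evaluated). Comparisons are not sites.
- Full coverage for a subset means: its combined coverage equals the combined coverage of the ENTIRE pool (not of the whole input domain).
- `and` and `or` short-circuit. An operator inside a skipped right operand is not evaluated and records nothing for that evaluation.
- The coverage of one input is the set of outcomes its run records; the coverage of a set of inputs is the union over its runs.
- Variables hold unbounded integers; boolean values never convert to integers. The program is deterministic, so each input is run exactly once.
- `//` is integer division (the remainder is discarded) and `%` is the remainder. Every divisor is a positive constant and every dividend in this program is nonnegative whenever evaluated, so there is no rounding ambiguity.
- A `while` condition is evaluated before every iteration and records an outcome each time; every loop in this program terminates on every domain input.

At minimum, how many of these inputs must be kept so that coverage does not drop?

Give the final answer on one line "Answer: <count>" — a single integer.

#1 (a=5, g=2, m=2) -> B1->F, B2->F, B4->E, B3->T, B5->T, B5->T, B5->T, B5->T, B5->T, B5->T, B5->T, B5->T, B5->T, B5->T, ...; covered: B1=F, B2=F, B3=T, B4=E, B5=T, B5=F, B6=T, B7=T, B8=F, B9=F, B10=E, B11=T
#2 (a=9, g=2, m=2) -> B1->F, B2->F, B4->E, B3->F, B5->T, B5->T, B5->T, B5->T, B5->T, B5->T, B5->T, B5->F, B6->T, B7->T, ...; covered: B1=F, B2=F, B3=F, B4=E, B5=T, B5=F, B6=T, B7=T, B8=F, B9=F, B10=E, B11=T
#3 (a=8, g=1, m=1) -> B1->F, B2->T, B5->T, B5->T, B5->T, B5->T, B5->T, B5->T, B5->T, B5->T, B5->T, B5->T, B5->T, B5->T, ...; covered: B1=F, B2=T, B5=T, B5=F, B6=T, B7=F, B8=F, B9=T, B10=S
#4 (a=4, g=1, m=2) -> B1->F, B2->F, B4->S, B3->F, B5->T, B5->T, B5->T, B5->T, B5->T, B5->T, B5->T, B5->F, B6->T, B7->F, ...; covered: B1=F, B2=F, B3=F, B4=S, B5=T, B5=F, B6=T, B7=F, B8=F, B9=T, B10=S
#5 (a=4, g=1, m=3) -> B1->F, B2->T, B5->T, B5->T, B5->T, B5->T, B5->T, B5->T, B5->T, B5->T, B5->T, B5->T, B5->T, B5->F, ...; covered: B1=F, B2=T, B5=T, B5=F, B6=T, B7=F, B8=F, B9=T, B10=S
#6 (a=3, g=0, m=2) -> B1->F, B2->F, B4->S, B3->F, B5->T, B5->T, B5->T, B5->T, B5->T, B5->T, B5->T, B5->F, B6->T, B7->F, ...; covered: B1=F, B2=F, B3=F, B4=S, B5=T, B5=F, B6=T, B7=F, B8=F, B9=T, B10=S
#7 (a=8, g=2, m=2) -> B1->F, B2->F, B4->E, B3->T, B5->T, B5->T, B5->T, B5->T, B5->T, B5->T, B5->T, B5->T, B5->T, B5->T, ...; covered: B1=F, B2=F, B3=T, B4=E, B5=T, B5=F, B6=T, B7=T, B8=F, B9=F, B10=E, B11=T
union over all inputs: B1=F, B2=T, B2=F, B3=T, B3=F, B4=S, B4=E, B5=T, B5=F, B6=T, B7=T, B7=F, B8=F, B9=T, B9=F, B10=S, B10=E, B11=T (18 outcomes)
checked all size-1 subsets: none covers 18 outcomes (max 12/18)
checked all size-2 subsets: none covers 18 outcomes (max 17/18)
inputs {1, 3, 4} (size 3) cover everything; no size-3 subset with a lexicographically smaller index list covers all 18

Answer: 3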